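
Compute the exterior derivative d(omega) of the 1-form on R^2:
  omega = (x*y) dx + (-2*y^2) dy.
d(omega) = (-x) dx ∧ dy

For a 1-form omega = sum_i f_i dx_i, the exterior derivative is
  d(omega) = sum_{i < j} (∂f_j/∂x_i - ∂f_i/∂x_j) dx_i ∧ dx_j.
  coefficient of dx ∧ dy: ∂f_2/∂x - ∂f_1/∂y = ∂(-2*y^2)/∂x - ∂(x*y)/∂y = -x
Assembling: d(omega) = (-x) dx ∧ dy.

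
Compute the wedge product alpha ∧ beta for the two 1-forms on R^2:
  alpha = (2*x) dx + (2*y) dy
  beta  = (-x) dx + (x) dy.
alpha ∧ beta = (2*x*(x + y)) dx ∧ dy

Distribute the wedge, using dx_i ∧ dx_j = -dx_j ∧ dx_i and dx_i ∧ dx_i = 0. For each pair (i, j) with i < j, the coefficient of dx_i ∧ dx_j in alpha ∧ beta is (alpha_i * beta_j - alpha_j * beta_i). Collecting: alpha ∧ beta = (2*x*(x + y)) dx ∧ dy.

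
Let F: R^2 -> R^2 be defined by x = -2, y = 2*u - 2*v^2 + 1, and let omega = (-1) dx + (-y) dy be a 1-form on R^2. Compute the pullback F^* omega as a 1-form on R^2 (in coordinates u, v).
F^* omega = (-4*u + 4*v^2 - 2) du + (4*v*(2*u - 2*v^2 + 1)) dv

Using F^*(f dg) = (f ∘ F) d(g ∘ F), substitute each coordinate x_i by F_i(u, v) in f_i, and replace dx_i by d F_i = (∂F_i/∂u) du + (∂F_i/∂v) dv.
  For the x component: f_1(F) = -1; d F_1 = (0) du + (0) dv
  For the y component: f_2(F) = -2*u + 2*v^2 - 1; d F_2 = (2) du + (-4*v) dv
Combining and collecting du, dv coefficients:
  coeff of du: -4*u + 4*v^2 - 2
  coeff of dv: 4*v*(2*u - 2*v^2 + 1)
F^* omega = (-4*u + 4*v^2 - 2) du + (4*v*(2*u - 2*v^2 + 1)) dv.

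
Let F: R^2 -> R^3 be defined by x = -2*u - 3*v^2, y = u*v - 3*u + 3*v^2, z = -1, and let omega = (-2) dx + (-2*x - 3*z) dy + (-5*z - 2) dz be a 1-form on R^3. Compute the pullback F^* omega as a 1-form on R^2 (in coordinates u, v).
F^* omega = (4*u*v - 12*u + 6*v^3 - 18*v^2 + 3*v - 5) du + (4*u^2 + 6*u*v^2 + 24*u*v + 3*u + 36*v^3 + 30*v) dv

Using F^*(f dg) = (f ∘ F) d(g ∘ F), substitute each coordinate x_i by F_i(u, v) in f_i, and replace dx_i by d F_i = (∂F_i/∂u) du + (∂F_i/∂v) dv.
  For the x component: f_1(F) = -2; d F_1 = (-2) du + (-6*v) dv
  For the y component: f_2(F) = 4*u + 6*v^2 + 3; d F_2 = (v - 3) du + (u + 6*v) dv
  For the z component: f_3(F) = 3; d F_3 = (0) du + (0) dv
Combining and collecting du, dv coefficients:
  coeff of du: 4*u*v - 12*u + 6*v^3 - 18*v^2 + 3*v - 5
  coeff of dv: 4*u^2 + 6*u*v^2 + 24*u*v + 3*u + 36*v^3 + 30*v
F^* omega = (4*u*v - 12*u + 6*v^3 - 18*v^2 + 3*v - 5) du + (4*u^2 + 6*u*v^2 + 24*u*v + 3*u + 36*v^3 + 30*v) dv.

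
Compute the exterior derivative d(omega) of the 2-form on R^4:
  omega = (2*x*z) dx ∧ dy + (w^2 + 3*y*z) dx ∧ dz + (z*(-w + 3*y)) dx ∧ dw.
d(omega) = (2*x - 3*z) dx ∧ dy ∧ dz + (3*w - 3*y) dx ∧ dz ∧ dw + (-3*z) dx ∧ dy ∧ dw

For a 2-form omega = sum_{i<j} g_{ij} dx_i ∧ dx_j, the exterior derivative is
  d(omega) = sum_{i<j} d(g_{ij}) ∧ dx_i ∧ dx_j = sum_{i<j, k} (∂g_{ij}/∂x_k) dx_k ∧ dx_i ∧ dx_j.
Expand each term, using dx_k ∧ dx_i ∧ dx_j = sgn(permutation) dx_{(a)} ∧ dx_{(b)} ∧ dx_{(c)} with (a < b < c) sorted:
  d(2*x*z) includes (∂/∂z)(2*x*z) dz = (2*x) dz, which multiplied by dx ∧ dy gives (2*x) dx ∧ dy ∧ dz
  d(w^2 + 3*y*z) includes (∂/∂y)(w^2 + 3*y*z) dy = (3*z) dy, which multiplied by dx ∧ dz gives (-3*z) dx ∧ dy ∧ dz
  d(w^2 + 3*y*z) includes (∂/∂w)(w^2 + 3*y*z) dw = (2*w) dw, which multiplied by dx ∧ dz gives (2*w) dx ∧ dz ∧ dw
  d(z*(-w + 3*y)) includes (∂/∂y)(z*(-w + 3*y)) dy = (3*z) dy, which multiplied by dx ∧ dw gives (-3*z) dx ∧ dy ∧ dw
  d(z*(-w + 3*y)) includes (∂/∂z)(z*(-w + 3*y)) dz = (-w + 3*y) dz, which multiplied by dx ∧ dw gives (w - 3*y) dx ∧ dz ∧ dw
Collecting like 3-forms: d(omega) = (2*x - 3*z) dx ∧ dy ∧ dz + (3*w - 3*y) dx ∧ dz ∧ dw + (-3*z) dx ∧ dy ∧ dw.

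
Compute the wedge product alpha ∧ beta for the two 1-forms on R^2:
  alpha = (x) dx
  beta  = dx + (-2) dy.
alpha ∧ beta = (-2*x) dx ∧ dy

Distribute the wedge, using dx_i ∧ dx_j = -dx_j ∧ dx_i and dx_i ∧ dx_i = 0. For each pair (i, j) with i < j, the coefficient of dx_i ∧ dx_j in alpha ∧ beta is (alpha_i * beta_j - alpha_j * beta_i). Collecting: alpha ∧ beta = (-2*x) dx ∧ dy.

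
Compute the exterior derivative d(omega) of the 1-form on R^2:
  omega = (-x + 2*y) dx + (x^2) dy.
d(omega) = (2*x - 2) dx ∧ dy

For a 1-form omega = sum_i f_i dx_i, the exterior derivative is
  d(omega) = sum_{i < j} (∂f_j/∂x_i - ∂f_i/∂x_j) dx_i ∧ dx_j.
  coefficient of dx ∧ dy: ∂f_2/∂x - ∂f_1/∂y = ∂(x^2)/∂x - ∂(-x + 2*y)/∂y = 2*x - 2
Assembling: d(omega) = (2*x - 2) dx ∧ dy.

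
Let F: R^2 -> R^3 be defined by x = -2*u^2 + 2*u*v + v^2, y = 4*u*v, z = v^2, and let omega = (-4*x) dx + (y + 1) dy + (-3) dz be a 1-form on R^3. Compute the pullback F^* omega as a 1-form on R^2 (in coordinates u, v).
F^* omega = (-32*u^3 + 48*u^2*v + 16*u*v^2 - 8*v^3 + 4*v) du + (16*u^3 + 16*u^2*v - 24*u*v^2 + 4*u - 8*v^3 - 6*v) dv

Using F^*(f dg) = (f ∘ F) d(g ∘ F), substitute each coordinate x_i by F_i(u, v) in f_i, and replace dx_i by d F_i = (∂F_i/∂u) du + (∂F_i/∂v) dv.
  For the x component: f_1(F) = 8*u^2 - 8*u*v - 4*v^2; d F_1 = (-4*u + 2*v) du + (2*u + 2*v) dv
  For the y component: f_2(F) = 4*u*v + 1; d F_2 = (4*v) du + (4*u) dv
  For the z component: f_3(F) = -3; d F_3 = (0) du + (2*v) dv
Combining and collecting du, dv coefficients:
  coeff of du: -32*u^3 + 48*u^2*v + 16*u*v^2 - 8*v^3 + 4*v
  coeff of dv: 16*u^3 + 16*u^2*v - 24*u*v^2 + 4*u - 8*v^3 - 6*v
F^* omega = (-32*u^3 + 48*u^2*v + 16*u*v^2 - 8*v^3 + 4*v) du + (16*u^3 + 16*u^2*v - 24*u*v^2 + 4*u - 8*v^3 - 6*v) dv.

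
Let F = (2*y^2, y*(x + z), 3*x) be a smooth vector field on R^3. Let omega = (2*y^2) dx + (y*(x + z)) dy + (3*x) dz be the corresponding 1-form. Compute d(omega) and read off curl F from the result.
d(omega) = (-y) dy ∧ dz + (-3) dz ∧ dx + (-3*y) dx ∧ dy; curl F = (-y, -3, -3*y)

d omega = sum_{i<j} (∂f_j/∂x_i - ∂f_i/∂x_j) dx_i ∧ dx_j. Under the identification (dy ∧ dz, dz ∧ dx, dx ∧ dy) ↔ (e_x, e_y, e_z), the coefficients are exactly the components of curl F. Compute:
  ∂R/∂y - ∂Q/∂z = (0) - (y) = -y
  ∂P/∂z - ∂R/∂x = (0) - (3) = -3
  ∂Q/∂x - ∂P/∂y = (y) - (4*y) = -3*y.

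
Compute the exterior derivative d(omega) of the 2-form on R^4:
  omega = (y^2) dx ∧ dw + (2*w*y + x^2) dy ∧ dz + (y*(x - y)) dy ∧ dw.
d(omega) = (-y) dx ∧ dy ∧ dw + (2*x) dx ∧ dy ∧ dz + (2*y) dy ∧ dz ∧ dw

For a 2-form omega = sum_{i<j} g_{ij} dx_i ∧ dx_j, the exterior derivative is
  d(omega) = sum_{i<j} d(g_{ij}) ∧ dx_i ∧ dx_j = sum_{i<j, k} (∂g_{ij}/∂x_k) dx_k ∧ dx_i ∧ dx_j.
Expand each term, using dx_k ∧ dx_i ∧ dx_j = sgn(permutation) dx_{(a)} ∧ dx_{(b)} ∧ dx_{(c)} with (a < b < c) sorted:
  d(y^2) includes (∂/∂y)(y^2) dy = (2*y) dy, which multiplied by dx ∧ dw gives (-2*y) dx ∧ dy ∧ dw
  d(2*w*y + x^2) includes (∂/∂x)(2*w*y + x^2) dx = (2*x) dx, which multiplied by dy ∧ dz gives (2*x) dx ∧ dy ∧ dz
  d(2*w*y + x^2) includes (∂/∂w)(2*w*y + x^2) dw = (2*y) dw, which multiplied by dy ∧ dz gives (2*y) dy ∧ dz ∧ dw
  d(y*(x - y)) includes (∂/∂x)(y*(x - y)) dx = (y) dx, which multiplied by dy ∧ dw gives (y) dx ∧ dy ∧ dw
Collecting like 3-forms: d(omega) = (-y) dx ∧ dy ∧ dw + (2*x) dx ∧ dy ∧ dz + (2*y) dy ∧ dz ∧ dw.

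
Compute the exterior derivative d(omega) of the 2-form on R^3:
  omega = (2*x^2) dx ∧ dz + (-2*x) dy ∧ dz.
d(omega) = (-2) dx ∧ dy ∧ dz

For a 2-form omega = sum_{i<j} g_{ij} dx_i ∧ dx_j, the exterior derivative is
  d(omega) = sum_{i<j} d(g_{ij}) ∧ dx_i ∧ dx_j = sum_{i<j, k} (∂g_{ij}/∂x_k) dx_k ∧ dx_i ∧ dx_j.
Expand each term, using dx_k ∧ dx_i ∧ dx_j = sgn(permutation) dx_{(a)} ∧ dx_{(b)} ∧ dx_{(c)} with (a < b < c) sorted:
  d(-2*x) includes (∂/∂x)(-2*x) dx = (-2) dx, which multiplied by dy ∧ dz gives (-2) dx ∧ dy ∧ dz
Collecting like 3-forms: d(omega) = (-2) dx ∧ dy ∧ dz.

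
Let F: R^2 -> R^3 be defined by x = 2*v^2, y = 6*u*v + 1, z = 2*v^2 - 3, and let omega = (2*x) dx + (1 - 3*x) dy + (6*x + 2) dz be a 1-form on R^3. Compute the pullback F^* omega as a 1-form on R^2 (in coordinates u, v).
F^* omega = (-36*v^3 + 6*v) du + (-36*u*v^2 + 6*u + 64*v^3 + 8*v) dv

Using F^*(f dg) = (f ∘ F) d(g ∘ F), substitute each coordinate x_i by F_i(u, v) in f_i, and replace dx_i by d F_i = (∂F_i/∂u) du + (∂F_i/∂v) dv.
  For the x component: f_1(F) = 4*v^2; d F_1 = (0) du + (4*v) dv
  For the y component: f_2(F) = 1 - 6*v^2; d F_2 = (6*v) du + (6*u) dv
  For the z component: f_3(F) = 12*v^2 + 2; d F_3 = (0) du + (4*v) dv
Combining and collecting du, dv coefficients:
  coeff of du: -36*v^3 + 6*v
  coeff of dv: -36*u*v^2 + 6*u + 64*v^3 + 8*v
F^* omega = (-36*v^3 + 6*v) du + (-36*u*v^2 + 6*u + 64*v^3 + 8*v) dv.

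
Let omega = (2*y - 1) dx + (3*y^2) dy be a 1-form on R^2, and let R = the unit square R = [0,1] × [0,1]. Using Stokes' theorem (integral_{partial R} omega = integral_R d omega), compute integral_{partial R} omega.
integral_(partial R) omega = -2

Stokes: integral_partial_R omega = integral_R d omega with d omega = (∂Q/∂x - ∂P/∂y) dx ∧ dy.
  ∂Q/∂x = 0
  ∂P/∂y = 2
  integrand = ∂Q/∂x - ∂P/∂y = -2.
Integrating over R: integral_0^1 integral_0^1 (-2) dx dy = -2.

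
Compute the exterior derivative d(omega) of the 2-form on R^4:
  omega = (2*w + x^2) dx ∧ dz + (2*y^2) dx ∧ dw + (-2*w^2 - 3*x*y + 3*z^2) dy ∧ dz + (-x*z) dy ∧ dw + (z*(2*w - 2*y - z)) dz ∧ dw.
d(omega) = (2) dx ∧ dz ∧ dw + (-4*y - z) dx ∧ dy ∧ dw + (-3*y) dx ∧ dy ∧ dz + (-4*w + x - 2*z) dy ∧ dz ∧ dw

For a 2-form omega = sum_{i<j} g_{ij} dx_i ∧ dx_j, the exterior derivative is
  d(omega) = sum_{i<j} d(g_{ij}) ∧ dx_i ∧ dx_j = sum_{i<j, k} (∂g_{ij}/∂x_k) dx_k ∧ dx_i ∧ dx_j.
Expand each term, using dx_k ∧ dx_i ∧ dx_j = sgn(permutation) dx_{(a)} ∧ dx_{(b)} ∧ dx_{(c)} with (a < b < c) sorted:
  d(2*w + x^2) includes (∂/∂w)(2*w + x^2) dw = (2) dw, which multiplied by dx ∧ dz gives (2) dx ∧ dz ∧ dw
  d(2*y^2) includes (∂/∂y)(2*y^2) dy = (4*y) dy, which multiplied by dx ∧ dw gives (-4*y) dx ∧ dy ∧ dw
  d(-2*w^2 - 3*x*y + 3*z^2) includes (∂/∂x)(-2*w^2 - 3*x*y + 3*z^2) dx = (-3*y) dx, which multiplied by dy ∧ dz gives (-3*y) dx ∧ dy ∧ dz
  d(-2*w^2 - 3*x*y + 3*z^2) includes (∂/∂w)(-2*w^2 - 3*x*y + 3*z^2) dw = (-4*w) dw, which multiplied by dy ∧ dz gives (-4*w) dy ∧ dz ∧ dw
  d(-x*z) includes (∂/∂x)(-x*z) dx = (-z) dx, which multiplied by dy ∧ dw gives (-z) dx ∧ dy ∧ dw
  d(-x*z) includes (∂/∂z)(-x*z) dz = (-x) dz, which multiplied by dy ∧ dw gives (x) dy ∧ dz ∧ dw
  d(z*(2*w - 2*y - z)) includes (∂/∂y)(z*(2*w - 2*y - z)) dy = (-2*z) dy, which multiplied by dz ∧ dw gives (-2*z) dy ∧ dz ∧ dw
Collecting like 3-forms: d(omega) = (2) dx ∧ dz ∧ dw + (-4*y - z) dx ∧ dy ∧ dw + (-3*y) dx ∧ dy ∧ dz + (-4*w + x - 2*z) dy ∧ dz ∧ dw.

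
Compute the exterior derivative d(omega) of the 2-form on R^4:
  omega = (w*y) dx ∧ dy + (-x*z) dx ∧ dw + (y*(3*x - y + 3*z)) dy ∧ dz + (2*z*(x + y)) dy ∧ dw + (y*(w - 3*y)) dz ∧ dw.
d(omega) = (y + 2*z) dx ∧ dy ∧ dw + (x) dx ∧ dz ∧ dw + (3*y) dx ∧ dy ∧ dz + (w - 2*x - 8*y) dy ∧ dz ∧ dw

For a 2-form omega = sum_{i<j} g_{ij} dx_i ∧ dx_j, the exterior derivative is
  d(omega) = sum_{i<j} d(g_{ij}) ∧ dx_i ∧ dx_j = sum_{i<j, k} (∂g_{ij}/∂x_k) dx_k ∧ dx_i ∧ dx_j.
Expand each term, using dx_k ∧ dx_i ∧ dx_j = sgn(permutation) dx_{(a)} ∧ dx_{(b)} ∧ dx_{(c)} with (a < b < c) sorted:
  d(w*y) includes (∂/∂w)(w*y) dw = (y) dw, which multiplied by dx ∧ dy gives (y) dx ∧ dy ∧ dw
  d(-x*z) includes (∂/∂z)(-x*z) dz = (-x) dz, which multiplied by dx ∧ dw gives (x) dx ∧ dz ∧ dw
  d(y*(3*x - y + 3*z)) includes (∂/∂x)(y*(3*x - y + 3*z)) dx = (3*y) dx, which multiplied by dy ∧ dz gives (3*y) dx ∧ dy ∧ dz
  d(2*z*(x + y)) includes (∂/∂x)(2*z*(x + y)) dx = (2*z) dx, which multiplied by dy ∧ dw gives (2*z) dx ∧ dy ∧ dw
  d(2*z*(x + y)) includes (∂/∂z)(2*z*(x + y)) dz = (2*x + 2*y) dz, which multiplied by dy ∧ dw gives (-2*x - 2*y) dy ∧ dz ∧ dw
  d(y*(w - 3*y)) includes (∂/∂y)(y*(w - 3*y)) dy = (w - 6*y) dy, which multiplied by dz ∧ dw gives (w - 6*y) dy ∧ dz ∧ dw
Collecting like 3-forms: d(omega) = (y + 2*z) dx ∧ dy ∧ dw + (x) dx ∧ dz ∧ dw + (3*y) dx ∧ dy ∧ dz + (w - 2*x - 8*y) dy ∧ dz ∧ dw.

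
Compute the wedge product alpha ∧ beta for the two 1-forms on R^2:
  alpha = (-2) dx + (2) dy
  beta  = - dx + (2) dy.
alpha ∧ beta = (-2) dx ∧ dy

Distribute the wedge, using dx_i ∧ dx_j = -dx_j ∧ dx_i and dx_i ∧ dx_i = 0. For each pair (i, j) with i < j, the coefficient of dx_i ∧ dx_j in alpha ∧ beta is (alpha_i * beta_j - alpha_j * beta_i). Collecting: alpha ∧ beta = (-2) dx ∧ dy.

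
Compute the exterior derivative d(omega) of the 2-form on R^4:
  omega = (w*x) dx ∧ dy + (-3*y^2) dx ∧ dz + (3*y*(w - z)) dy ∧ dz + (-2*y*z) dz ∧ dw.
d(omega) = (x) dx ∧ dy ∧ dw + (6*y) dx ∧ dy ∧ dz + (3*y - 2*z) dy ∧ dz ∧ dw

For a 2-form omega = sum_{i<j} g_{ij} dx_i ∧ dx_j, the exterior derivative is
  d(omega) = sum_{i<j} d(g_{ij}) ∧ dx_i ∧ dx_j = sum_{i<j, k} (∂g_{ij}/∂x_k) dx_k ∧ dx_i ∧ dx_j.
Expand each term, using dx_k ∧ dx_i ∧ dx_j = sgn(permutation) dx_{(a)} ∧ dx_{(b)} ∧ dx_{(c)} with (a < b < c) sorted:
  d(w*x) includes (∂/∂w)(w*x) dw = (x) dw, which multiplied by dx ∧ dy gives (x) dx ∧ dy ∧ dw
  d(-3*y^2) includes (∂/∂y)(-3*y^2) dy = (-6*y) dy, which multiplied by dx ∧ dz gives (6*y) dx ∧ dy ∧ dz
  d(3*y*(w - z)) includes (∂/∂w)(3*y*(w - z)) dw = (3*y) dw, which multiplied by dy ∧ dz gives (3*y) dy ∧ dz ∧ dw
  d(-2*y*z) includes (∂/∂y)(-2*y*z) dy = (-2*z) dy, which multiplied by dz ∧ dw gives (-2*z) dy ∧ dz ∧ dw
Collecting like 3-forms: d(omega) = (x) dx ∧ dy ∧ dw + (6*y) dx ∧ dy ∧ dz + (3*y - 2*z) dy ∧ dz ∧ dw.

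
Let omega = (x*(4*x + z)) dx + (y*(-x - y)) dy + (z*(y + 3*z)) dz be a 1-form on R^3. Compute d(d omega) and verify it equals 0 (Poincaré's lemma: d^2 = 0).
d(d omega) = 0

Step 1: d omega = sum_{i<j} (∂f_j/∂x_i - ∂f_i/∂x_j) dx_i ∧ dx_j:
  coeff of dx ∧ dy: -y
  coeff of dx ∧ dz: -x
  coeff of dy ∧ dz: z
Step 2: Apply d again to each 2-form coefficient. The only possible 3-form in R^3 is dx ∧ dy ∧ dz, with coefficient
  ∂(coeff of dy∧dz)/∂x - ∂(coeff of dx∧dz)/∂y + ∂(coeff of dx∧dy)/∂z
  = ∂/∂x (z) - ∂/∂y (-x) + ∂/∂z (-y).
Each of these terms simplifies to sums of mixed partials that cancel in pairs. The result is 0 (by equality of mixed partials for smooth functions — Schwarz / Clairaut).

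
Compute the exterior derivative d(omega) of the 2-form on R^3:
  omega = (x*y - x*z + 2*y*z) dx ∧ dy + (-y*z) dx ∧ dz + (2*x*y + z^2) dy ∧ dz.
d(omega) = (-x + 4*y + z) dx ∧ dy ∧ dz

For a 2-form omega = sum_{i<j} g_{ij} dx_i ∧ dx_j, the exterior derivative is
  d(omega) = sum_{i<j} d(g_{ij}) ∧ dx_i ∧ dx_j = sum_{i<j, k} (∂g_{ij}/∂x_k) dx_k ∧ dx_i ∧ dx_j.
Expand each term, using dx_k ∧ dx_i ∧ dx_j = sgn(permutation) dx_{(a)} ∧ dx_{(b)} ∧ dx_{(c)} with (a < b < c) sorted:
  d(x*y - x*z + 2*y*z) includes (∂/∂z)(x*y - x*z + 2*y*z) dz = (-x + 2*y) dz, which multiplied by dx ∧ dy gives (-x + 2*y) dx ∧ dy ∧ dz
  d(-y*z) includes (∂/∂y)(-y*z) dy = (-z) dy, which multiplied by dx ∧ dz gives (z) dx ∧ dy ∧ dz
  d(2*x*y + z^2) includes (∂/∂x)(2*x*y + z^2) dx = (2*y) dx, which multiplied by dy ∧ dz gives (2*y) dx ∧ dy ∧ dz
Collecting like 3-forms: d(omega) = (-x + 4*y + z) dx ∧ dy ∧ dz.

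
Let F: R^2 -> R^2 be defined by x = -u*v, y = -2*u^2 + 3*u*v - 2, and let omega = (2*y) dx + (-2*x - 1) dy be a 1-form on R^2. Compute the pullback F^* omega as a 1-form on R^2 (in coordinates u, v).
F^* omega = (-4*u^2*v + 4*u + v) du + (4*u^3 + u) dv

Using F^*(f dg) = (f ∘ F) d(g ∘ F), substitute each coordinate x_i by F_i(u, v) in f_i, and replace dx_i by d F_i = (∂F_i/∂u) du + (∂F_i/∂v) dv.
  For the x component: f_1(F) = -4*u^2 + 6*u*v - 4; d F_1 = (-v) du + (-u) dv
  For the y component: f_2(F) = 2*u*v - 1; d F_2 = (-4*u + 3*v) du + (3*u) dv
Combining and collecting du, dv coefficients:
  coeff of du: -4*u^2*v + 4*u + v
  coeff of dv: 4*u^3 + u
F^* omega = (-4*u^2*v + 4*u + v) du + (4*u^3 + u) dv.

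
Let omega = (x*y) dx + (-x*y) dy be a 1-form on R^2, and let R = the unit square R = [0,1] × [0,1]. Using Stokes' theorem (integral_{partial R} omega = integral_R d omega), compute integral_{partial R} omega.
integral_(partial R) omega = -1

Stokes: integral_partial_R omega = integral_R d omega with d omega = (∂Q/∂x - ∂P/∂y) dx ∧ dy.
  ∂Q/∂x = -y
  ∂P/∂y = x
  integrand = ∂Q/∂x - ∂P/∂y = -x - y.
Integrating over R: integral_0^1 integral_0^1 (-x - y) dx dy = -1.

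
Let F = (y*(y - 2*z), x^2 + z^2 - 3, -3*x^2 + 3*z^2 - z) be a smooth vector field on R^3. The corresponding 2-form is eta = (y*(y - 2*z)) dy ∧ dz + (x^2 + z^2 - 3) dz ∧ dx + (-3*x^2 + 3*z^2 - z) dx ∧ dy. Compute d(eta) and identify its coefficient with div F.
d(eta) = (6*z - 1) dx ∧ dy ∧ dz; div F = 6*z - 1

For a 2-form in R^3 of the form above, applying d gives a 3-form with coefficient ∂P/∂x + ∂Q/∂y + ∂R/∂z:
  ∂P/∂x = 0
  ∂Q/∂y = 0
  ∂R/∂z = 6*z - 1
Sum = 6*z - 1, which is exactly div F.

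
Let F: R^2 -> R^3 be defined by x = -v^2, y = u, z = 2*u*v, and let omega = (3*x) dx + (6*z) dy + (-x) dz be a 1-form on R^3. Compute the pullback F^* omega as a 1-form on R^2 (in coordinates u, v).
F^* omega = (2*v*(6*u + v^2)) du + (2*v^2*(u + 3*v)) dv

Using F^*(f dg) = (f ∘ F) d(g ∘ F), substitute each coordinate x_i by F_i(u, v) in f_i, and replace dx_i by d F_i = (∂F_i/∂u) du + (∂F_i/∂v) dv.
  For the x component: f_1(F) = -3*v^2; d F_1 = (0) du + (-2*v) dv
  For the y component: f_2(F) = 12*u*v; d F_2 = (1) du + (0) dv
  For the z component: f_3(F) = v^2; d F_3 = (2*v) du + (2*u) dv
Combining and collecting du, dv coefficients:
  coeff of du: 2*v*(6*u + v^2)
  coeff of dv: 2*v^2*(u + 3*v)
F^* omega = (2*v*(6*u + v^2)) du + (2*v^2*(u + 3*v)) dv.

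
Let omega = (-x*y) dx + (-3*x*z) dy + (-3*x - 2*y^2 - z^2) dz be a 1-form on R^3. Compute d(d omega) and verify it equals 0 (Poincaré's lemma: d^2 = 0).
d(d omega) = 0

Step 1: d omega = sum_{i<j} (∂f_j/∂x_i - ∂f_i/∂x_j) dx_i ∧ dx_j:
  coeff of dx ∧ dy: x - 3*z
  coeff of dx ∧ dz: -3
  coeff of dy ∧ dz: 3*x - 4*y
Step 2: Apply d again to each 2-form coefficient. The only possible 3-form in R^3 is dx ∧ dy ∧ dz, with coefficient
  ∂(coeff of dy∧dz)/∂x - ∂(coeff of dx∧dz)/∂y + ∂(coeff of dx∧dy)/∂z
  = ∂/∂x (3*x - 4*y) - ∂/∂y (-3) + ∂/∂z (x - 3*z).
Each of these terms simplifies to sums of mixed partials that cancel in pairs. The result is 0 (by equality of mixed partials for smooth functions — Schwarz / Clairaut).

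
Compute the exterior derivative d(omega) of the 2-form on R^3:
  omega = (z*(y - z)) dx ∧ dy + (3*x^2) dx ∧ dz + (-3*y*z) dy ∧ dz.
d(omega) = (y - 2*z) dx ∧ dy ∧ dz

For a 2-form omega = sum_{i<j} g_{ij} dx_i ∧ dx_j, the exterior derivative is
  d(omega) = sum_{i<j} d(g_{ij}) ∧ dx_i ∧ dx_j = sum_{i<j, k} (∂g_{ij}/∂x_k) dx_k ∧ dx_i ∧ dx_j.
Expand each term, using dx_k ∧ dx_i ∧ dx_j = sgn(permutation) dx_{(a)} ∧ dx_{(b)} ∧ dx_{(c)} with (a < b < c) sorted:
  d(z*(y - z)) includes (∂/∂z)(z*(y - z)) dz = (y - 2*z) dz, which multiplied by dx ∧ dy gives (y - 2*z) dx ∧ dy ∧ dz
Collecting like 3-forms: d(omega) = (y - 2*z) dx ∧ dy ∧ dz.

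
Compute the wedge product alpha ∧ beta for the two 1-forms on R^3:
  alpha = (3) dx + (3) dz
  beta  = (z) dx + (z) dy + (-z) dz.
alpha ∧ beta = (3*z) dx ∧ dy + (-6*z) dx ∧ dz + (-3*z) dy ∧ dz

Distribute the wedge, using dx_i ∧ dx_j = -dx_j ∧ dx_i and dx_i ∧ dx_i = 0. For each pair (i, j) with i < j, the coefficient of dx_i ∧ dx_j in alpha ∧ beta is (alpha_i * beta_j - alpha_j * beta_i). Collecting: alpha ∧ beta = (3*z) dx ∧ dy + (-6*z) dx ∧ dz + (-3*z) dy ∧ dz.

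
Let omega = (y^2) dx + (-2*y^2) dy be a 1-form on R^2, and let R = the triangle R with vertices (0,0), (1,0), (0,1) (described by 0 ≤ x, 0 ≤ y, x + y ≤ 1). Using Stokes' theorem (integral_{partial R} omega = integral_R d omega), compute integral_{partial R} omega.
integral_(partial R) omega = -1/3

Stokes: integral_partial_R omega = integral_R d omega with d omega = (∂Q/∂x - ∂P/∂y) dx ∧ dy.
  ∂Q/∂x = 0
  ∂P/∂y = 2*y
  integrand = ∂Q/∂x - ∂P/∂y = -2*y.
Integrating over R: integral_0^1 integral_0^{1-x} (-2*y) dy dx = -1/3.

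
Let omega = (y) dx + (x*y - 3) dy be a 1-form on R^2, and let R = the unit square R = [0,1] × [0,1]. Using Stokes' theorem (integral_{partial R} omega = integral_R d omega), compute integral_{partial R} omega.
integral_(partial R) omega = -1/2

Stokes: integral_partial_R omega = integral_R d omega with d omega = (∂Q/∂x - ∂P/∂y) dx ∧ dy.
  ∂Q/∂x = y
  ∂P/∂y = 1
  integrand = ∂Q/∂x - ∂P/∂y = y - 1.
Integrating over R: integral_0^1 integral_0^1 (y - 1) dx dy = -1/2.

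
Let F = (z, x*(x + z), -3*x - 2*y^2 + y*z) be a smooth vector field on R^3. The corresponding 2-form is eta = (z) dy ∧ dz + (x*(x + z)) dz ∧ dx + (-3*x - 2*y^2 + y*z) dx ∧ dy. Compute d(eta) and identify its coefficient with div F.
d(eta) = (y) dx ∧ dy ∧ dz; div F = y

For a 2-form in R^3 of the form above, applying d gives a 3-form with coefficient ∂P/∂x + ∂Q/∂y + ∂R/∂z:
  ∂P/∂x = 0
  ∂Q/∂y = 0
  ∂R/∂z = y
Sum = y, which is exactly div F.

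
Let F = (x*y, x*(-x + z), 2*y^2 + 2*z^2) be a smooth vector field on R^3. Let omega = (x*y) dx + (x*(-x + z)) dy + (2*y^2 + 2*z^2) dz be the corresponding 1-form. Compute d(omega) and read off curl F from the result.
d(omega) = (-x + 4*y) dy ∧ dz + (0) dz ∧ dx + (-3*x + z) dx ∧ dy; curl F = (-x + 4*y, 0, -3*x + z)

d omega = sum_{i<j} (∂f_j/∂x_i - ∂f_i/∂x_j) dx_i ∧ dx_j. Under the identification (dy ∧ dz, dz ∧ dx, dx ∧ dy) ↔ (e_x, e_y, e_z), the coefficients are exactly the components of curl F. Compute:
  ∂R/∂y - ∂Q/∂z = (4*y) - (x) = -x + 4*y
  ∂P/∂z - ∂R/∂x = (0) - (0) = 0
  ∂Q/∂x - ∂P/∂y = (-2*x + z) - (x) = -3*x + z.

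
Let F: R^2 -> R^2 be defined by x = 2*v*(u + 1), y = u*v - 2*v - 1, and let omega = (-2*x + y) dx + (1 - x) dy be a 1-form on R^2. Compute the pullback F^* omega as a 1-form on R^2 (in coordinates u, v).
F^* omega = (v*(-8*u*v - 14*v - 1)) du + (-8*u^2*v - 16*u*v - u - 8*v - 4) dv

Using F^*(f dg) = (f ∘ F) d(g ∘ F), substitute each coordinate x_i by F_i(u, v) in f_i, and replace dx_i by d F_i = (∂F_i/∂u) du + (∂F_i/∂v) dv.
  For the x component: f_1(F) = -3*u*v - 6*v - 1; d F_1 = (2*v) du + (2*u + 2) dv
  For the y component: f_2(F) = -2*u*v - 2*v + 1; d F_2 = (v) du + (u - 2) dv
Combining and collecting du, dv coefficients:
  coeff of du: v*(-8*u*v - 14*v - 1)
  coeff of dv: -8*u^2*v - 16*u*v - u - 8*v - 4
F^* omega = (v*(-8*u*v - 14*v - 1)) du + (-8*u^2*v - 16*u*v - u - 8*v - 4) dv.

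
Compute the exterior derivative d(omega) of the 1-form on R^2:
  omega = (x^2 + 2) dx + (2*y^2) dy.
d(omega) = 0

For a 1-form omega = sum_i f_i dx_i, the exterior derivative is
  d(omega) = sum_{i < j} (∂f_j/∂x_i - ∂f_i/∂x_j) dx_i ∧ dx_j.

Assembling: d(omega) = 0.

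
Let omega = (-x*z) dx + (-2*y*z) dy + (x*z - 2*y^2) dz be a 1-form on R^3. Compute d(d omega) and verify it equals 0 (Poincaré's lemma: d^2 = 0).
d(d omega) = 0

Step 1: d omega = sum_{i<j} (∂f_j/∂x_i - ∂f_i/∂x_j) dx_i ∧ dx_j:
  coeff of dx ∧ dy: 0
  coeff of dx ∧ dz: x + z
  coeff of dy ∧ dz: -2*y
Step 2: Apply d again to each 2-form coefficient. The only possible 3-form in R^3 is dx ∧ dy ∧ dz, with coefficient
  ∂(coeff of dy∧dz)/∂x - ∂(coeff of dx∧dz)/∂y + ∂(coeff of dx∧dy)/∂z
  = ∂/∂x (-2*y) - ∂/∂y (x + z) + ∂/∂z (0).
Each of these terms simplifies to sums of mixed partials that cancel in pairs. The result is 0 (by equality of mixed partials for smooth functions — Schwarz / Clairaut).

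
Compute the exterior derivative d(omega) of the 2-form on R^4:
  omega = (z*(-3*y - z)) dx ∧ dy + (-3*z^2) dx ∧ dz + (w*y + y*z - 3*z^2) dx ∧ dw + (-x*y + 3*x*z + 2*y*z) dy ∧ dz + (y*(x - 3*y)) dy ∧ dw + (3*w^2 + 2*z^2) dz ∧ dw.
d(omega) = (-4*y + z) dx ∧ dy ∧ dz + (-w + y - z) dx ∧ dy ∧ dw + (-y + 6*z) dx ∧ dz ∧ dw

For a 2-form omega = sum_{i<j} g_{ij} dx_i ∧ dx_j, the exterior derivative is
  d(omega) = sum_{i<j} d(g_{ij}) ∧ dx_i ∧ dx_j = sum_{i<j, k} (∂g_{ij}/∂x_k) dx_k ∧ dx_i ∧ dx_j.
Expand each term, using dx_k ∧ dx_i ∧ dx_j = sgn(permutation) dx_{(a)} ∧ dx_{(b)} ∧ dx_{(c)} with (a < b < c) sorted:
  d(z*(-3*y - z)) includes (∂/∂z)(z*(-3*y - z)) dz = (-3*y - 2*z) dz, which multiplied by dx ∧ dy gives (-3*y - 2*z) dx ∧ dy ∧ dz
  d(w*y + y*z - 3*z^2) includes (∂/∂y)(w*y + y*z - 3*z^2) dy = (w + z) dy, which multiplied by dx ∧ dw gives (-w - z) dx ∧ dy ∧ dw
  d(w*y + y*z - 3*z^2) includes (∂/∂z)(w*y + y*z - 3*z^2) dz = (y - 6*z) dz, which multiplied by dx ∧ dw gives (-y + 6*z) dx ∧ dz ∧ dw
  d(-x*y + 3*x*z + 2*y*z) includes (∂/∂x)(-x*y + 3*x*z + 2*y*z) dx = (-y + 3*z) dx, which multiplied by dy ∧ dz gives (-y + 3*z) dx ∧ dy ∧ dz
  d(y*(x - 3*y)) includes (∂/∂x)(y*(x - 3*y)) dx = (y) dx, which multiplied by dy ∧ dw gives (y) dx ∧ dy ∧ dw
Collecting like 3-forms: d(omega) = (-4*y + z) dx ∧ dy ∧ dz + (-w + y - z) dx ∧ dy ∧ dw + (-y + 6*z) dx ∧ dz ∧ dw.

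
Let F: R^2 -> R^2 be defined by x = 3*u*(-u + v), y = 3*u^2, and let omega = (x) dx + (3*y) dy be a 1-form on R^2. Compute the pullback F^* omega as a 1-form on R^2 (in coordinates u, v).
F^* omega = (9*u*(8*u^2 - 3*u*v + v^2)) du + (9*u^2*(-u + v)) dv

Using F^*(f dg) = (f ∘ F) d(g ∘ F), substitute each coordinate x_i by F_i(u, v) in f_i, and replace dx_i by d F_i = (∂F_i/∂u) du + (∂F_i/∂v) dv.
  For the x component: f_1(F) = 3*u*(-u + v); d F_1 = (-6*u + 3*v) du + (3*u) dv
  For the y component: f_2(F) = 9*u^2; d F_2 = (6*u) du + (0) dv
Combining and collecting du, dv coefficients:
  coeff of du: 9*u*(8*u^2 - 3*u*v + v^2)
  coeff of dv: 9*u^2*(-u + v)
F^* omega = (9*u*(8*u^2 - 3*u*v + v^2)) du + (9*u^2*(-u + v)) dv.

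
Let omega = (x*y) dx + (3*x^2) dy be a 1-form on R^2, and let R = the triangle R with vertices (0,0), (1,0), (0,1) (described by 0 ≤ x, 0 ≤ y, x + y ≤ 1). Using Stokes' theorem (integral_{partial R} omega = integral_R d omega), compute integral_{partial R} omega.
integral_(partial R) omega = 5/6

Stokes: integral_partial_R omega = integral_R d omega with d omega = (∂Q/∂x - ∂P/∂y) dx ∧ dy.
  ∂Q/∂x = 6*x
  ∂P/∂y = x
  integrand = ∂Q/∂x - ∂P/∂y = 5*x.
Integrating over R: integral_0^1 integral_0^{1-x} (5*x) dy dx = 5/6.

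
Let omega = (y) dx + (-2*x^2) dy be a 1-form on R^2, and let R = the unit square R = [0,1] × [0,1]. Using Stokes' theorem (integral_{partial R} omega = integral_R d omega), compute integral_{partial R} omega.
integral_(partial R) omega = -3

Stokes: integral_partial_R omega = integral_R d omega with d omega = (∂Q/∂x - ∂P/∂y) dx ∧ dy.
  ∂Q/∂x = -4*x
  ∂P/∂y = 1
  integrand = ∂Q/∂x - ∂P/∂y = -4*x - 1.
Integrating over R: integral_0^1 integral_0^1 (-4*x - 1) dx dy = -3.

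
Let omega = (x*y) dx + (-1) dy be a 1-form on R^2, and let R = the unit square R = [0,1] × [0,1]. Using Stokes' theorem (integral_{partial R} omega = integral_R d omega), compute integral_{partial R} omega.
integral_(partial R) omega = -1/2

Stokes: integral_partial_R omega = integral_R d omega with d omega = (∂Q/∂x - ∂P/∂y) dx ∧ dy.
  ∂Q/∂x = 0
  ∂P/∂y = x
  integrand = ∂Q/∂x - ∂P/∂y = -x.
Integrating over R: integral_0^1 integral_0^1 (-x) dx dy = -1/2.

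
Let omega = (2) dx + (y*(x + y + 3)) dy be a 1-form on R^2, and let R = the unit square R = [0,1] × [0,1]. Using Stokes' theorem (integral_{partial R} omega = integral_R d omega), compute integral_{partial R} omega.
integral_(partial R) omega = 1/2

Stokes: integral_partial_R omega = integral_R d omega with d omega = (∂Q/∂x - ∂P/∂y) dx ∧ dy.
  ∂Q/∂x = y
  ∂P/∂y = 0
  integrand = ∂Q/∂x - ∂P/∂y = y.
Integrating over R: integral_0^1 integral_0^1 (y) dx dy = 1/2.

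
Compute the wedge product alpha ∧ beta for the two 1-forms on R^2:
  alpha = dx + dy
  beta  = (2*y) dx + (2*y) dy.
alpha ∧ beta = 0

Distribute the wedge, using dx_i ∧ dx_j = -dx_j ∧ dx_i and dx_i ∧ dx_i = 0. For each pair (i, j) with i < j, the coefficient of dx_i ∧ dx_j in alpha ∧ beta is (alpha_i * beta_j - alpha_j * beta_i). Collecting: alpha ∧ beta = 0.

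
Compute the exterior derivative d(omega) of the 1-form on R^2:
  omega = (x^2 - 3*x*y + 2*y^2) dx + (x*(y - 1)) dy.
d(omega) = (3*x - 3*y - 1) dx ∧ dy

For a 1-form omega = sum_i f_i dx_i, the exterior derivative is
  d(omega) = sum_{i < j} (∂f_j/∂x_i - ∂f_i/∂x_j) dx_i ∧ dx_j.
  coefficient of dx ∧ dy: ∂f_2/∂x - ∂f_1/∂y = ∂(x*(y - 1))/∂x - ∂(x^2 - 3*x*y + 2*y^2)/∂y = 3*x - 3*y - 1
Assembling: d(omega) = (3*x - 3*y - 1) dx ∧ dy.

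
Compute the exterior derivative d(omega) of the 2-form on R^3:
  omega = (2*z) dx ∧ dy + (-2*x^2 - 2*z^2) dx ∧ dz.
d(omega) = (2) dx ∧ dy ∧ dz

For a 2-form omega = sum_{i<j} g_{ij} dx_i ∧ dx_j, the exterior derivative is
  d(omega) = sum_{i<j} d(g_{ij}) ∧ dx_i ∧ dx_j = sum_{i<j, k} (∂g_{ij}/∂x_k) dx_k ∧ dx_i ∧ dx_j.
Expand each term, using dx_k ∧ dx_i ∧ dx_j = sgn(permutation) dx_{(a)} ∧ dx_{(b)} ∧ dx_{(c)} with (a < b < c) sorted:
  d(2*z) includes (∂/∂z)(2*z) dz = (2) dz, which multiplied by dx ∧ dy gives (2) dx ∧ dy ∧ dz
Collecting like 3-forms: d(omega) = (2) dx ∧ dy ∧ dz.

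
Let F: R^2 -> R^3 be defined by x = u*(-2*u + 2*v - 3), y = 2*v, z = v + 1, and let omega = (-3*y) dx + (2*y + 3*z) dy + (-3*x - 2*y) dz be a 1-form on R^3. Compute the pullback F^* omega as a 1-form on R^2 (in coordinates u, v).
F^* omega = (6*v*(4*u - 2*v + 3)) du + (6*u^2 - 18*u*v + 9*u + 10*v + 6) dv

Using F^*(f dg) = (f ∘ F) d(g ∘ F), substitute each coordinate x_i by F_i(u, v) in f_i, and replace dx_i by d F_i = (∂F_i/∂u) du + (∂F_i/∂v) dv.
  For the x component: f_1(F) = -6*v; d F_1 = (-4*u + 2*v - 3) du + (2*u) dv
  For the y component: f_2(F) = 7*v + 3; d F_2 = (0) du + (2) dv
  For the z component: f_3(F) = 6*u^2 - 6*u*v + 9*u - 4*v; d F_3 = (0) du + (1) dv
Combining and collecting du, dv coefficients:
  coeff of du: 6*v*(4*u - 2*v + 3)
  coeff of dv: 6*u^2 - 18*u*v + 9*u + 10*v + 6
F^* omega = (6*v*(4*u - 2*v + 3)) du + (6*u^2 - 18*u*v + 9*u + 10*v + 6) dv.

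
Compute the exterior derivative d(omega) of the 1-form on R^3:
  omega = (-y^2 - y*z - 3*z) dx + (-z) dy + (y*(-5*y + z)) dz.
d(omega) = (2*y + z) dx ∧ dy + (y + 3) dx ∧ dz + (-10*y + z + 1) dy ∧ dz

For a 1-form omega = sum_i f_i dx_i, the exterior derivative is
  d(omega) = sum_{i < j} (∂f_j/∂x_i - ∂f_i/∂x_j) dx_i ∧ dx_j.
  coefficient of dx ∧ dy: ∂f_2/∂x - ∂f_1/∂y = ∂(-z)/∂x - ∂(-y^2 - y*z - 3*z)/∂y = 2*y + z
  coefficient of dx ∧ dz: ∂f_3/∂x - ∂f_1/∂z = ∂(y*(-5*y + z))/∂x - ∂(-y^2 - y*z - 3*z)/∂z = y + 3
  coefficient of dy ∧ dz: ∂f_3/∂y - ∂f_2/∂z = ∂(y*(-5*y + z))/∂y - ∂(-z)/∂z = -10*y + z + 1
Assembling: d(omega) = (2*y + z) dx ∧ dy + (y + 3) dx ∧ dz + (-10*y + z + 1) dy ∧ dz.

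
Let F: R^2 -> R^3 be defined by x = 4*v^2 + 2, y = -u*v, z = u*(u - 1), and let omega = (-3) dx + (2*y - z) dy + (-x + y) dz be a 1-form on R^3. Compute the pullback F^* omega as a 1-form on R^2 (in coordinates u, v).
F^* omega = (-u^2*v - 6*u*v^2 - 4*u + 4*v^2 + 2) du + (u^3 + 2*u^2*v - u^2 - 24*v) dv

Using F^*(f dg) = (f ∘ F) d(g ∘ F), substitute each coordinate x_i by F_i(u, v) in f_i, and replace dx_i by d F_i = (∂F_i/∂u) du + (∂F_i/∂v) dv.
  For the x component: f_1(F) = -3; d F_1 = (0) du + (8*v) dv
  For the y component: f_2(F) = u*(-u - 2*v + 1); d F_2 = (-v) du + (-u) dv
  For the z component: f_3(F) = -u*v - 4*v^2 - 2; d F_3 = (2*u - 1) du + (0) dv
Combining and collecting du, dv coefficients:
  coeff of du: -u^2*v - 6*u*v^2 - 4*u + 4*v^2 + 2
  coeff of dv: u^3 + 2*u^2*v - u^2 - 24*v
F^* omega = (-u^2*v - 6*u*v^2 - 4*u + 4*v^2 + 2) du + (u^3 + 2*u^2*v - u^2 - 24*v) dv.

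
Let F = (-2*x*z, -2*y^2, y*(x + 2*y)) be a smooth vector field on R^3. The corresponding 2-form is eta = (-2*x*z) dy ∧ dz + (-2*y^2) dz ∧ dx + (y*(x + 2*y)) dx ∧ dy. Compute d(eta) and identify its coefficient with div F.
d(eta) = (-4*y - 2*z) dx ∧ dy ∧ dz; div F = -4*y - 2*z

For a 2-form in R^3 of the form above, applying d gives a 3-form with coefficient ∂P/∂x + ∂Q/∂y + ∂R/∂z:
  ∂P/∂x = -2*z
  ∂Q/∂y = -4*y
  ∂R/∂z = 0
Sum = -4*y - 2*z, which is exactly div F.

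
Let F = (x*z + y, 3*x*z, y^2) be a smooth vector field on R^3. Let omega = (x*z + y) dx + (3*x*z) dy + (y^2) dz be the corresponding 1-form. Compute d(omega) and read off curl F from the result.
d(omega) = (-3*x + 2*y) dy ∧ dz + (x) dz ∧ dx + (3*z - 1) dx ∧ dy; curl F = (-3*x + 2*y, x, 3*z - 1)

d omega = sum_{i<j} (∂f_j/∂x_i - ∂f_i/∂x_j) dx_i ∧ dx_j. Under the identification (dy ∧ dz, dz ∧ dx, dx ∧ dy) ↔ (e_x, e_y, e_z), the coefficients are exactly the components of curl F. Compute:
  ∂R/∂y - ∂Q/∂z = (2*y) - (3*x) = -3*x + 2*y
  ∂P/∂z - ∂R/∂x = (x) - (0) = x
  ∂Q/∂x - ∂P/∂y = (3*z) - (1) = 3*z - 1.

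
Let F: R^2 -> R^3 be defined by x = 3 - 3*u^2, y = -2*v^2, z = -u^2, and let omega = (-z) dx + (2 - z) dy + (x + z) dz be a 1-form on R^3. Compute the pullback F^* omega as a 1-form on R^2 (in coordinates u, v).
F^* omega = (2*u*(u^2 - 3)) du + (4*v*(-u^2 - 2)) dv

Using F^*(f dg) = (f ∘ F) d(g ∘ F), substitute each coordinate x_i by F_i(u, v) in f_i, and replace dx_i by d F_i = (∂F_i/∂u) du + (∂F_i/∂v) dv.
  For the x component: f_1(F) = u^2; d F_1 = (-6*u) du + (0) dv
  For the y component: f_2(F) = u^2 + 2; d F_2 = (0) du + (-4*v) dv
  For the z component: f_3(F) = 3 - 4*u^2; d F_3 = (-2*u) du + (0) dv
Combining and collecting du, dv coefficients:
  coeff of du: 2*u*(u^2 - 3)
  coeff of dv: 4*v*(-u^2 - 2)
F^* omega = (2*u*(u^2 - 3)) du + (4*v*(-u^2 - 2)) dv.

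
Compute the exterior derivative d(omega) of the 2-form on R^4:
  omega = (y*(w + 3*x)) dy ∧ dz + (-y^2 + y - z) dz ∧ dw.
d(omega) = (3*y) dx ∧ dy ∧ dz + (1 - y) dy ∧ dz ∧ dw

For a 2-form omega = sum_{i<j} g_{ij} dx_i ∧ dx_j, the exterior derivative is
  d(omega) = sum_{i<j} d(g_{ij}) ∧ dx_i ∧ dx_j = sum_{i<j, k} (∂g_{ij}/∂x_k) dx_k ∧ dx_i ∧ dx_j.
Expand each term, using dx_k ∧ dx_i ∧ dx_j = sgn(permutation) dx_{(a)} ∧ dx_{(b)} ∧ dx_{(c)} with (a < b < c) sorted:
  d(y*(w + 3*x)) includes (∂/∂x)(y*(w + 3*x)) dx = (3*y) dx, which multiplied by dy ∧ dz gives (3*y) dx ∧ dy ∧ dz
  d(y*(w + 3*x)) includes (∂/∂w)(y*(w + 3*x)) dw = (y) dw, which multiplied by dy ∧ dz gives (y) dy ∧ dz ∧ dw
  d(-y^2 + y - z) includes (∂/∂y)(-y^2 + y - z) dy = (1 - 2*y) dy, which multiplied by dz ∧ dw gives (1 - 2*y) dy ∧ dz ∧ dw
Collecting like 3-forms: d(omega) = (3*y) dx ∧ dy ∧ dz + (1 - y) dy ∧ dz ∧ dw.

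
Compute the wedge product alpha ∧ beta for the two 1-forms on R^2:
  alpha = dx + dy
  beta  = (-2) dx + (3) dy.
alpha ∧ beta = (5) dx ∧ dy

Distribute the wedge, using dx_i ∧ dx_j = -dx_j ∧ dx_i and dx_i ∧ dx_i = 0. For each pair (i, j) with i < j, the coefficient of dx_i ∧ dx_j in alpha ∧ beta is (alpha_i * beta_j - alpha_j * beta_i). Collecting: alpha ∧ beta = (5) dx ∧ dy.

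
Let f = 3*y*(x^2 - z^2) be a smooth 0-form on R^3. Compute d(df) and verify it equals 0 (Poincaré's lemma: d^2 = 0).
d(df) = 0

Step 1: df = sum_i (∂f/∂x_i) dx_i = (6*x*y) dx + (3*x^2 - 3*z^2) dy + (-6*y*z) dz.
Step 2: Apply d again. Using the 1-form formula, the coefficient of dx ∧ dy in d(df) is ∂^2 f/∂x ∂y - ∂^2 f/∂y ∂x = (6*x) - (6*x) = 0 (equality of mixed partials for smooth f).
Similarly for dx ∧ dz and dy ∧ dz — all coefficients vanish. So d(df) = 0.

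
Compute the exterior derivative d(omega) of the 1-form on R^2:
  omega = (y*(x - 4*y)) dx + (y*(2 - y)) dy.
d(omega) = (-x + 8*y) dx ∧ dy

For a 1-form omega = sum_i f_i dx_i, the exterior derivative is
  d(omega) = sum_{i < j} (∂f_j/∂x_i - ∂f_i/∂x_j) dx_i ∧ dx_j.
  coefficient of dx ∧ dy: ∂f_2/∂x - ∂f_1/∂y = ∂(y*(2 - y))/∂x - ∂(y*(x - 4*y))/∂y = -x + 8*y
Assembling: d(omega) = (-x + 8*y) dx ∧ dy.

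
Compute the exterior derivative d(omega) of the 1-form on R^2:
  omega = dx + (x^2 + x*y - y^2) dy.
d(omega) = (2*x + y) dx ∧ dy

For a 1-form omega = sum_i f_i dx_i, the exterior derivative is
  d(omega) = sum_{i < j} (∂f_j/∂x_i - ∂f_i/∂x_j) dx_i ∧ dx_j.
  coefficient of dx ∧ dy: ∂f_2/∂x - ∂f_1/∂y = ∂(x^2 + x*y - y^2)/∂x - ∂(1)/∂y = 2*x + y
Assembling: d(omega) = (2*x + y) dx ∧ dy.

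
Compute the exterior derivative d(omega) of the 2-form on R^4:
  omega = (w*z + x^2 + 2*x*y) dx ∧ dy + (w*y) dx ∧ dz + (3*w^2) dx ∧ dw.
d(omega) = (z) dx ∧ dy ∧ dw + (y) dx ∧ dz ∧ dw

For a 2-form omega = sum_{i<j} g_{ij} dx_i ∧ dx_j, the exterior derivative is
  d(omega) = sum_{i<j} d(g_{ij}) ∧ dx_i ∧ dx_j = sum_{i<j, k} (∂g_{ij}/∂x_k) dx_k ∧ dx_i ∧ dx_j.
Expand each term, using dx_k ∧ dx_i ∧ dx_j = sgn(permutation) dx_{(a)} ∧ dx_{(b)} ∧ dx_{(c)} with (a < b < c) sorted:
  d(w*z + x^2 + 2*x*y) includes (∂/∂z)(w*z + x^2 + 2*x*y) dz = (w) dz, which multiplied by dx ∧ dy gives (w) dx ∧ dy ∧ dz
  d(w*z + x^2 + 2*x*y) includes (∂/∂w)(w*z + x^2 + 2*x*y) dw = (z) dw, which multiplied by dx ∧ dy gives (z) dx ∧ dy ∧ dw
  d(w*y) includes (∂/∂y)(w*y) dy = (w) dy, which multiplied by dx ∧ dz gives (-w) dx ∧ dy ∧ dz
  d(w*y) includes (∂/∂w)(w*y) dw = (y) dw, which multiplied by dx ∧ dz gives (y) dx ∧ dz ∧ dw
Collecting like 3-forms: d(omega) = (z) dx ∧ dy ∧ dw + (y) dx ∧ dz ∧ dw.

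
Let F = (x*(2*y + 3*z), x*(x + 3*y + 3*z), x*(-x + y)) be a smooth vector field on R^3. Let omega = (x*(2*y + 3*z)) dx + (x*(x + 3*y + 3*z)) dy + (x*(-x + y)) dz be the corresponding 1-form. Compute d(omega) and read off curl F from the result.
d(omega) = (-2*x) dy ∧ dz + (5*x - y) dz ∧ dx + (3*y + 3*z) dx ∧ dy; curl F = (-2*x, 5*x - y, 3*y + 3*z)

d omega = sum_{i<j} (∂f_j/∂x_i - ∂f_i/∂x_j) dx_i ∧ dx_j. Under the identification (dy ∧ dz, dz ∧ dx, dx ∧ dy) ↔ (e_x, e_y, e_z), the coefficients are exactly the components of curl F. Compute:
  ∂R/∂y - ∂Q/∂z = (x) - (3*x) = -2*x
  ∂P/∂z - ∂R/∂x = (3*x) - (-2*x + y) = 5*x - y
  ∂Q/∂x - ∂P/∂y = (2*x + 3*y + 3*z) - (2*x) = 3*y + 3*z.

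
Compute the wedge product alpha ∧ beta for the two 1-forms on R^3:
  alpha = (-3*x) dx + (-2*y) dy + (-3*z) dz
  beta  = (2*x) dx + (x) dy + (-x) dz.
alpha ∧ beta = (x*(-3*x + 4*y)) dx ∧ dy + (3*x*(x + 2*z)) dx ∧ dz + (x*(2*y + 3*z)) dy ∧ dz

Distribute the wedge, using dx_i ∧ dx_j = -dx_j ∧ dx_i and dx_i ∧ dx_i = 0. For each pair (i, j) with i < j, the coefficient of dx_i ∧ dx_j in alpha ∧ beta is (alpha_i * beta_j - alpha_j * beta_i). Collecting: alpha ∧ beta = (x*(-3*x + 4*y)) dx ∧ dy + (3*x*(x + 2*z)) dx ∧ dz + (x*(2*y + 3*z)) dy ∧ dz.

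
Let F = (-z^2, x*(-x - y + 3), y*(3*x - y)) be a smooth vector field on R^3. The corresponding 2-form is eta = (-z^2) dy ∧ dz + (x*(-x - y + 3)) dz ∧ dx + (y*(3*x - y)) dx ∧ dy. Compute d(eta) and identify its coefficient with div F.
d(eta) = (-x) dx ∧ dy ∧ dz; div F = -x

For a 2-form in R^3 of the form above, applying d gives a 3-form with coefficient ∂P/∂x + ∂Q/∂y + ∂R/∂z:
  ∂P/∂x = 0
  ∂Q/∂y = -x
  ∂R/∂z = 0
Sum = -x, which is exactly div F.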